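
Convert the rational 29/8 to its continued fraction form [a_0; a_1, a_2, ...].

Run the Euclidean algorithm on 29 and 8; the successive quotients are the partial quotients a_0, a_1, ... (each step inverts the fractional part left over by the previous one):
  29 = 3*8 + 5, so a_0 = 3.
  8 = 1*5 + 3, so a_1 = 1.
  5 = 1*3 + 2, so a_2 = 1.
  3 = 1*2 + 1, so a_3 = 1.
  2 = 2*1 + 0, so a_4 = 2.
The remainder reaches 0 after 5 divisions, so the expansion has 5 partial quotients, read off in order.

[3; 1, 1, 1, 2]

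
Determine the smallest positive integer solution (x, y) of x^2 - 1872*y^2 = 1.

First expand sqrt(1872) as a continued fraction. With x_i = (sqrt(1872) + m_i)/d_i and (m_0, d_0) = (0, 1): a_0 = floor(sqrt(1872)) = 43, since 43^2 = 1849 <= 1872 < 1936 = 44^2.
Iterate m_{i+1} = d_i*a_i - m_i, d_{i+1} = (1872 - m_{i+1}^2)/d_i, a_{i+1} = floor((a_0 + m_{i+1})/d_{i+1}):
  m_1 = 1*43 - 0 = 43, d_1 = (1872 - 43^2)/1 = 23/1 = 23, a_1 = floor((43 + 43)/23) = 3.
  m_2 = 23*3 - 43 = 26, d_2 = (1872 - 26^2)/23 = 1196/23 = 52, a_2 = floor((43 + 26)/52) = 1.
  m_3 = 52*1 - 26 = 26, d_3 = (1872 - 26^2)/52 = 1196/52 = 23, a_3 = floor((43 + 26)/23) = 3.
  m_4 = 23*3 - 26 = 43, d_4 = (1872 - 43^2)/23 = 23/23 = 1, a_4 = floor((43 + 43)/1) = 86.
  m_5 = 1*86 - 43 = 43, d_5 = (1872 - 43^2)/1 = 23/1 = 23: (m_5, d_5) = (m_1, d_1) = (43, 23), so from here the quotients repeat a_1, ..., a_4; the period length is 4.
So sqrt(1872) = [43; (3, 1, 3, 86)] with period length k = 4.
k is even, so the fundamental solution of x^2 - 1872y^2 = 1 is (p_{k-1}, q_{k-1}) = (p_3, q_3); compute convergents through index 3.
Convergents (p_i = a_i*p_{i-1} + p_{i-2}, q_i = a_i*q_{i-1} + q_{i-2} with p_{-2}=0, p_{-1}=1, q_{-2}=1, q_{-1}=0):
  i=0: a_0=43, p_0 = 43*1 + 0 = 43, q_0 = 43*0 + 1 = 1.
  i=1: a_1=3, p_1 = 3*43 + 1 = 130, q_1 = 3*1 + 0 = 3.
  i=2: a_2=1, p_2 = 1*130 + 43 = 173, q_2 = 1*3 + 1 = 4.
  i=3: a_3=3, p_3 = 3*173 + 130 = 649, q_3 = 3*4 + 3 = 15.
Check: 649^2 - 1872*15^2 = 421201 - 421200 = 1, so (x, y) = (649, 15) solves the equation, and by the theorem it is the least positive solution.

(x, y) = (649, 15)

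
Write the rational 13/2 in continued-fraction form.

[6; 2]

Run the Euclidean algorithm on 13 and 2; the successive quotients are the partial quotients a_0, a_1, ... (each step inverts the fractional part left over by the previous one):
  13 = 6*2 + 1, so a_0 = 6.
  2 = 2*1 + 0, so a_1 = 2.
The remainder reaches 0 after 2 divisions, so the expansion has 2 partial quotients, read off in order.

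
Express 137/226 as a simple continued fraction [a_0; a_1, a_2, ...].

[0; 1, 1, 1, 1, 5, 1, 6]

Run the Euclidean algorithm on 137 and 226; the successive quotients are the partial quotients a_0, a_1, ... (each step inverts the fractional part left over by the previous one):
  137 = 0*226 + 137, so a_0 = 0.
  226 = 1*137 + 89, so a_1 = 1.
  137 = 1*89 + 48, so a_2 = 1.
  89 = 1*48 + 41, so a_3 = 1.
  48 = 1*41 + 7, so a_4 = 1.
  41 = 5*7 + 6, so a_5 = 5.
  7 = 1*6 + 1, so a_6 = 1.
  6 = 6*1 + 0, so a_7 = 6.
The remainder reaches 0 after 8 divisions, so the expansion has 8 partial quotients, read off in order.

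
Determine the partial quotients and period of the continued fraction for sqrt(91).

Write x_i = (sqrt(91) + m_i)/d_i with (m_0, d_0) = (0, 1). a_0 = floor(sqrt(91)) = 9, since 9^2 = 81 <= 91 < 100 = 10^2.
Iterate m_{i+1} = d_i*a_i - m_i, d_{i+1} = (91 - m_{i+1}^2)/d_i, a_{i+1} = floor((a_0 + m_{i+1})/d_{i+1}):
  m_1 = 1*9 - 0 = 9, d_1 = (91 - 9^2)/1 = 10/1 = 10, a_1 = floor((9 + 9)/10) = 1.
  m_2 = 10*1 - 9 = 1, d_2 = (91 - 1^2)/10 = 90/10 = 9, a_2 = floor((9 + 1)/9) = 1.
  m_3 = 9*1 - 1 = 8, d_3 = (91 - 8^2)/9 = 27/9 = 3, a_3 = floor((9 + 8)/3) = 5.
  m_4 = 3*5 - 8 = 7, d_4 = (91 - 7^2)/3 = 42/3 = 14, a_4 = floor((9 + 7)/14) = 1.
  m_5 = 14*1 - 7 = 7, d_5 = (91 - 7^2)/14 = 42/14 = 3, a_5 = floor((9 + 7)/3) = 5.
  m_6 = 3*5 - 7 = 8, d_6 = (91 - 8^2)/3 = 27/3 = 9, a_6 = floor((9 + 8)/9) = 1.
  m_7 = 9*1 - 8 = 1, d_7 = (91 - 1^2)/9 = 90/9 = 10, a_7 = floor((9 + 1)/10) = 1.
  m_8 = 10*1 - 1 = 9, d_8 = (91 - 9^2)/10 = 10/10 = 1, a_8 = floor((9 + 9)/1) = 18.
  m_9 = 1*18 - 9 = 9, d_9 = (91 - 9^2)/1 = 10/1 = 10: (m_9, d_9) = (m_1, d_1) = (9, 10), so from here the quotients repeat a_1, ..., a_8; the period length is 8.
Hence the expansion of sqrt(91) is a_0 = 9 followed by the repeating block 1, 1, 5, 1, 5, 1, 1, 18 (period 8).

[9; (1, 1, 5, 1, 5, 1, 1, 18)]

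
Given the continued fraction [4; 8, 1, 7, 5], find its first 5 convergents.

Using the convergent recurrence p_i = a_i*p_{i-1} + p_{i-2}, q_i = a_i*q_{i-1} + q_{i-2} with p_{-2}=0, p_{-1}=1, q_{-2}=1, q_{-1}=0:
  i=0: a_0=4, p_0 = 4*1 + 0 = 4, q_0 = 4*0 + 1 = 1.
  i=1: a_1=8, p_1 = 8*4 + 1 = 33, q_1 = 8*1 + 0 = 8.
  i=2: a_2=1, p_2 = 1*33 + 4 = 37, q_2 = 1*8 + 1 = 9.
  i=3: a_3=7, p_3 = 7*37 + 33 = 292, q_3 = 7*9 + 8 = 71.
  i=4: a_4=5, p_4 = 5*292 + 37 = 1497, q_4 = 5*71 + 9 = 364.

4/1, 33/8, 37/9, 292/71, 1497/364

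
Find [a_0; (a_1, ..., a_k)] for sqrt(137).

[11; (1, 2, 2, 1, 1, 2, 2, 1, 22)]

Write x_i = (sqrt(137) + m_i)/d_i with (m_0, d_0) = (0, 1). a_0 = floor(sqrt(137)) = 11, since 11^2 = 121 <= 137 < 144 = 12^2.
Iterate m_{i+1} = d_i*a_i - m_i, d_{i+1} = (137 - m_{i+1}^2)/d_i, a_{i+1} = floor((a_0 + m_{i+1})/d_{i+1}):
  m_1 = 1*11 - 0 = 11, d_1 = (137 - 11^2)/1 = 16/1 = 16, a_1 = floor((11 + 11)/16) = 1.
  m_2 = 16*1 - 11 = 5, d_2 = (137 - 5^2)/16 = 112/16 = 7, a_2 = floor((11 + 5)/7) = 2.
  m_3 = 7*2 - 5 = 9, d_3 = (137 - 9^2)/7 = 56/7 = 8, a_3 = floor((11 + 9)/8) = 2.
  m_4 = 8*2 - 9 = 7, d_4 = (137 - 7^2)/8 = 88/8 = 11, a_4 = floor((11 + 7)/11) = 1.
  m_5 = 11*1 - 7 = 4, d_5 = (137 - 4^2)/11 = 121/11 = 11, a_5 = floor((11 + 4)/11) = 1.
  m_6 = 11*1 - 4 = 7, d_6 = (137 - 7^2)/11 = 88/11 = 8, a_6 = floor((11 + 7)/8) = 2.
  m_7 = 8*2 - 7 = 9, d_7 = (137 - 9^2)/8 = 56/8 = 7, a_7 = floor((11 + 9)/7) = 2.
  m_8 = 7*2 - 9 = 5, d_8 = (137 - 5^2)/7 = 112/7 = 16, a_8 = floor((11 + 5)/16) = 1.
  m_9 = 16*1 - 5 = 11, d_9 = (137 - 11^2)/16 = 16/16 = 1, a_9 = floor((11 + 11)/1) = 22.
  m_10 = 1*22 - 11 = 11, d_10 = (137 - 11^2)/1 = 16/1 = 16: (m_10, d_10) = (m_1, d_1) = (11, 16), so from here the quotients repeat a_1, ..., a_9; the period length is 9.
Hence the expansion of sqrt(137) is a_0 = 11 followed by the repeating block 1, 2, 2, 1, 1, 2, 2, 1, 22 (period 9).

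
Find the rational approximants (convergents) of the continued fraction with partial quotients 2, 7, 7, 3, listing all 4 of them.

Using the convergent recurrence p_i = a_i*p_{i-1} + p_{i-2}, q_i = a_i*q_{i-1} + q_{i-2} with p_{-2}=0, p_{-1}=1, q_{-2}=1, q_{-1}=0:
  i=0: a_0=2, p_0 = 2*1 + 0 = 2, q_0 = 2*0 + 1 = 1.
  i=1: a_1=7, p_1 = 7*2 + 1 = 15, q_1 = 7*1 + 0 = 7.
  i=2: a_2=7, p_2 = 7*15 + 2 = 107, q_2 = 7*7 + 1 = 50.
  i=3: a_3=3, p_3 = 3*107 + 15 = 336, q_3 = 3*50 + 7 = 157.

2/1, 15/7, 107/50, 336/157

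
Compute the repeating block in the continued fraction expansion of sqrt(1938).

Write x_i = (sqrt(1938) + m_i)/d_i with (m_0, d_0) = (0, 1). a_0 = floor(sqrt(1938)) = 44, since 44^2 = 1936 <= 1938 < 2025 = 45^2.
Iterate m_{i+1} = d_i*a_i - m_i, d_{i+1} = (1938 - m_{i+1}^2)/d_i, a_{i+1} = floor((a_0 + m_{i+1})/d_{i+1}):
  m_1 = 1*44 - 0 = 44, d_1 = (1938 - 44^2)/1 = 2/1 = 2, a_1 = floor((44 + 44)/2) = 44.
  m_2 = 2*44 - 44 = 44, d_2 = (1938 - 44^2)/2 = 2/2 = 1, a_2 = floor((44 + 44)/1) = 88.
  m_3 = 1*88 - 44 = 44, d_3 = (1938 - 44^2)/1 = 2/1 = 2: (m_3, d_3) = (m_1, d_1) = (44, 2), so from here the quotients repeat a_1, a_2; the period length is 2.
Hence the expansion of sqrt(1938) is a_0 = 44 followed by the repeating block 44, 88 (period 2).

[44; (44, 88)]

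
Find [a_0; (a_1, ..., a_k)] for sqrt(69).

[8; (3, 3, 1, 4, 1, 3, 3, 16)]

Write x_i = (sqrt(69) + m_i)/d_i with (m_0, d_0) = (0, 1). a_0 = floor(sqrt(69)) = 8, since 8^2 = 64 <= 69 < 81 = 9^2.
Iterate m_{i+1} = d_i*a_i - m_i, d_{i+1} = (69 - m_{i+1}^2)/d_i, a_{i+1} = floor((a_0 + m_{i+1})/d_{i+1}):
  m_1 = 1*8 - 0 = 8, d_1 = (69 - 8^2)/1 = 5/1 = 5, a_1 = floor((8 + 8)/5) = 3.
  m_2 = 5*3 - 8 = 7, d_2 = (69 - 7^2)/5 = 20/5 = 4, a_2 = floor((8 + 7)/4) = 3.
  m_3 = 4*3 - 7 = 5, d_3 = (69 - 5^2)/4 = 44/4 = 11, a_3 = floor((8 + 5)/11) = 1.
  m_4 = 11*1 - 5 = 6, d_4 = (69 - 6^2)/11 = 33/11 = 3, a_4 = floor((8 + 6)/3) = 4.
  m_5 = 3*4 - 6 = 6, d_5 = (69 - 6^2)/3 = 33/3 = 11, a_5 = floor((8 + 6)/11) = 1.
  m_6 = 11*1 - 6 = 5, d_6 = (69 - 5^2)/11 = 44/11 = 4, a_6 = floor((8 + 5)/4) = 3.
  m_7 = 4*3 - 5 = 7, d_7 = (69 - 7^2)/4 = 20/4 = 5, a_7 = floor((8 + 7)/5) = 3.
  m_8 = 5*3 - 7 = 8, d_8 = (69 - 8^2)/5 = 5/5 = 1, a_8 = floor((8 + 8)/1) = 16.
  m_9 = 1*16 - 8 = 8, d_9 = (69 - 8^2)/1 = 5/1 = 5: (m_9, d_9) = (m_1, d_1) = (8, 5), so from here the quotients repeat a_1, ..., a_8; the period length is 8.
Hence the expansion of sqrt(69) is a_0 = 8 followed by the repeating block 3, 3, 1, 4, 1, 3, 3, 16 (period 8).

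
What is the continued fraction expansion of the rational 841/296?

Run the Euclidean algorithm on 841 and 296; the successive quotients are the partial quotients a_0, a_1, ... (each step inverts the fractional part left over by the previous one):
  841 = 2*296 + 249, so a_0 = 2.
  296 = 1*249 + 47, so a_1 = 1.
  249 = 5*47 + 14, so a_2 = 5.
  47 = 3*14 + 5, so a_3 = 3.
  14 = 2*5 + 4, so a_4 = 2.
  5 = 1*4 + 1, so a_5 = 1.
  4 = 4*1 + 0, so a_6 = 4.
The remainder reaches 0 after 7 divisions, so the expansion has 7 partial quotients, read off in order.

[2; 1, 5, 3, 2, 1, 4]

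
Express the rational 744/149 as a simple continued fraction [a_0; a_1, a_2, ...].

[4; 1, 148]

Run the Euclidean algorithm on 744 and 149; the successive quotients are the partial quotients a_0, a_1, ... (each step inverts the fractional part left over by the previous one):
  744 = 4*149 + 148, so a_0 = 4.
  149 = 1*148 + 1, so a_1 = 1.
  148 = 148*1 + 0, so a_2 = 148.
The remainder reaches 0 after 3 divisions, so the expansion has 3 partial quotients, read off in order.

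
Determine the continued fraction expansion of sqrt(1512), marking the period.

Write x_i = (sqrt(1512) + m_i)/d_i with (m_0, d_0) = (0, 1). a_0 = floor(sqrt(1512)) = 38, since 38^2 = 1444 <= 1512 < 1521 = 39^2.
Iterate m_{i+1} = d_i*a_i - m_i, d_{i+1} = (1512 - m_{i+1}^2)/d_i, a_{i+1} = floor((a_0 + m_{i+1})/d_{i+1}):
  m_1 = 1*38 - 0 = 38, d_1 = (1512 - 38^2)/1 = 68/1 = 68, a_1 = floor((38 + 38)/68) = 1.
  m_2 = 68*1 - 38 = 30, d_2 = (1512 - 30^2)/68 = 612/68 = 9, a_2 = floor((38 + 30)/9) = 7.
  m_3 = 9*7 - 30 = 33, d_3 = (1512 - 33^2)/9 = 423/9 = 47, a_3 = floor((38 + 33)/47) = 1.
  m_4 = 47*1 - 33 = 14, d_4 = (1512 - 14^2)/47 = 1316/47 = 28, a_4 = floor((38 + 14)/28) = 1.
  m_5 = 28*1 - 14 = 14, d_5 = (1512 - 14^2)/28 = 1316/28 = 47, a_5 = floor((38 + 14)/47) = 1.
  m_6 = 47*1 - 14 = 33, d_6 = (1512 - 33^2)/47 = 423/47 = 9, a_6 = floor((38 + 33)/9) = 7.
  m_7 = 9*7 - 33 = 30, d_7 = (1512 - 30^2)/9 = 612/9 = 68, a_7 = floor((38 + 30)/68) = 1.
  m_8 = 68*1 - 30 = 38, d_8 = (1512 - 38^2)/68 = 68/68 = 1, a_8 = floor((38 + 38)/1) = 76.
  m_9 = 1*76 - 38 = 38, d_9 = (1512 - 38^2)/1 = 68/1 = 68: (m_9, d_9) = (m_1, d_1) = (38, 68), so from here the quotients repeat a_1, ..., a_8; the period length is 8.
Hence the expansion of sqrt(1512) is a_0 = 38 followed by the repeating block 1, 7, 1, 1, 1, 7, 1, 76 (period 8).

[38; (1, 7, 1, 1, 1, 7, 1, 76)]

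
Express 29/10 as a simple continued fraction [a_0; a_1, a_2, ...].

[2; 1, 9]

Run the Euclidean algorithm on 29 and 10; the successive quotients are the partial quotients a_0, a_1, ... (each step inverts the fractional part left over by the previous one):
  29 = 2*10 + 9, so a_0 = 2.
  10 = 1*9 + 1, so a_1 = 1.
  9 = 9*1 + 0, so a_2 = 9.
The remainder reaches 0 after 3 divisions, so the expansion has 3 partial quotients, read off in order.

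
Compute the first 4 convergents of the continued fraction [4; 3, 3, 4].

Using the convergent recurrence p_i = a_i*p_{i-1} + p_{i-2}, q_i = a_i*q_{i-1} + q_{i-2} with p_{-2}=0, p_{-1}=1, q_{-2}=1, q_{-1}=0:
  i=0: a_0=4, p_0 = 4*1 + 0 = 4, q_0 = 4*0 + 1 = 1.
  i=1: a_1=3, p_1 = 3*4 + 1 = 13, q_1 = 3*1 + 0 = 3.
  i=2: a_2=3, p_2 = 3*13 + 4 = 43, q_2 = 3*3 + 1 = 10.
  i=3: a_3=4, p_3 = 4*43 + 13 = 185, q_3 = 4*10 + 3 = 43.

4/1, 13/3, 43/10, 185/43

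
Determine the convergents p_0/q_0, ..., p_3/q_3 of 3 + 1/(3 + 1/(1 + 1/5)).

Using the convergent recurrence p_i = a_i*p_{i-1} + p_{i-2}, q_i = a_i*q_{i-1} + q_{i-2} with p_{-2}=0, p_{-1}=1, q_{-2}=1, q_{-1}=0:
  i=0: a_0=3, p_0 = 3*1 + 0 = 3, q_0 = 3*0 + 1 = 1.
  i=1: a_1=3, p_1 = 3*3 + 1 = 10, q_1 = 3*1 + 0 = 3.
  i=2: a_2=1, p_2 = 1*10 + 3 = 13, q_2 = 1*3 + 1 = 4.
  i=3: a_3=5, p_3 = 5*13 + 10 = 75, q_3 = 5*4 + 3 = 23.

3/1, 10/3, 13/4, 75/23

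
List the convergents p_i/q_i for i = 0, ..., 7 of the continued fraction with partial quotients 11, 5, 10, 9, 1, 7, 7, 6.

Using the convergent recurrence p_i = a_i*p_{i-1} + p_{i-2}, q_i = a_i*q_{i-1} + q_{i-2} with p_{-2}=0, p_{-1}=1, q_{-2}=1, q_{-1}=0:
  i=0: a_0=11, p_0 = 11*1 + 0 = 11, q_0 = 11*0 + 1 = 1.
  i=1: a_1=5, p_1 = 5*11 + 1 = 56, q_1 = 5*1 + 0 = 5.
  i=2: a_2=10, p_2 = 10*56 + 11 = 571, q_2 = 10*5 + 1 = 51.
  i=3: a_3=9, p_3 = 9*571 + 56 = 5195, q_3 = 9*51 + 5 = 464.
  i=4: a_4=1, p_4 = 1*5195 + 571 = 5766, q_4 = 1*464 + 51 = 515.
  i=5: a_5=7, p_5 = 7*5766 + 5195 = 45557, q_5 = 7*515 + 464 = 4069.
  i=6: a_6=7, p_6 = 7*45557 + 5766 = 324665, q_6 = 7*4069 + 515 = 28998.
  i=7: a_7=6, p_7 = 6*324665 + 45557 = 1993547, q_7 = 6*28998 + 4069 = 178057.

11/1, 56/5, 571/51, 5195/464, 5766/515, 45557/4069, 324665/28998, 1993547/178057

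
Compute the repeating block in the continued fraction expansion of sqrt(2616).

[51; (6, 1, 4, 3, 1, 7, 1, 3, 4, 1, 6, 102)]

Write x_i = (sqrt(2616) + m_i)/d_i with (m_0, d_0) = (0, 1). a_0 = floor(sqrt(2616)) = 51, since 51^2 = 2601 <= 2616 < 2704 = 52^2.
Iterate m_{i+1} = d_i*a_i - m_i, d_{i+1} = (2616 - m_{i+1}^2)/d_i, a_{i+1} = floor((a_0 + m_{i+1})/d_{i+1}):
  m_1 = 1*51 - 0 = 51, d_1 = (2616 - 51^2)/1 = 15/1 = 15, a_1 = floor((51 + 51)/15) = 6.
  m_2 = 15*6 - 51 = 39, d_2 = (2616 - 39^2)/15 = 1095/15 = 73, a_2 = floor((51 + 39)/73) = 1.
  m_3 = 73*1 - 39 = 34, d_3 = (2616 - 34^2)/73 = 1460/73 = 20, a_3 = floor((51 + 34)/20) = 4.
  m_4 = 20*4 - 34 = 46, d_4 = (2616 - 46^2)/20 = 500/20 = 25, a_4 = floor((51 + 46)/25) = 3.
  m_5 = 25*3 - 46 = 29, d_5 = (2616 - 29^2)/25 = 1775/25 = 71, a_5 = floor((51 + 29)/71) = 1.
  m_6 = 71*1 - 29 = 42, d_6 = (2616 - 42^2)/71 = 852/71 = 12, a_6 = floor((51 + 42)/12) = 7.
  m_7 = 12*7 - 42 = 42, d_7 = (2616 - 42^2)/12 = 852/12 = 71, a_7 = floor((51 + 42)/71) = 1.
  m_8 = 71*1 - 42 = 29, d_8 = (2616 - 29^2)/71 = 1775/71 = 25, a_8 = floor((51 + 29)/25) = 3.
  m_9 = 25*3 - 29 = 46, d_9 = (2616 - 46^2)/25 = 500/25 = 20, a_9 = floor((51 + 46)/20) = 4.
  m_10 = 20*4 - 46 = 34, d_10 = (2616 - 34^2)/20 = 1460/20 = 73, a_10 = floor((51 + 34)/73) = 1.
  m_11 = 73*1 - 34 = 39, d_11 = (2616 - 39^2)/73 = 1095/73 = 15, a_11 = floor((51 + 39)/15) = 6.
  m_12 = 15*6 - 39 = 51, d_12 = (2616 - 51^2)/15 = 15/15 = 1, a_12 = floor((51 + 51)/1) = 102.
  m_13 = 1*102 - 51 = 51, d_13 = (2616 - 51^2)/1 = 15/1 = 15: (m_13, d_13) = (m_1, d_1) = (51, 15), so from here the quotients repeat a_1, ..., a_12; the period length is 12.
Hence the expansion of sqrt(2616) is a_0 = 51 followed by the repeating block 6, 1, 4, 3, 1, 7, 1, 3, 4, 1, 6, 102 (period 12).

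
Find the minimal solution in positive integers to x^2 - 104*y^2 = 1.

First expand sqrt(104) as a continued fraction. With x_i = (sqrt(104) + m_i)/d_i and (m_0, d_0) = (0, 1): a_0 = floor(sqrt(104)) = 10, since 10^2 = 100 <= 104 < 121 = 11^2.
Iterate m_{i+1} = d_i*a_i - m_i, d_{i+1} = (104 - m_{i+1}^2)/d_i, a_{i+1} = floor((a_0 + m_{i+1})/d_{i+1}):
  m_1 = 1*10 - 0 = 10, d_1 = (104 - 10^2)/1 = 4/1 = 4, a_1 = floor((10 + 10)/4) = 5.
  m_2 = 4*5 - 10 = 10, d_2 = (104 - 10^2)/4 = 4/4 = 1, a_2 = floor((10 + 10)/1) = 20.
  m_3 = 1*20 - 10 = 10, d_3 = (104 - 10^2)/1 = 4/1 = 4: (m_3, d_3) = (m_1, d_1) = (10, 4), so from here the quotients repeat a_1, a_2; the period length is 2.
So sqrt(104) = [10; (5, 20)] with period length k = 2.
k is even, so the fundamental solution of x^2 - 104y^2 = 1 is (p_{k-1}, q_{k-1}) = (p_1, q_1); compute convergents through index 1.
Convergents (p_i = a_i*p_{i-1} + p_{i-2}, q_i = a_i*q_{i-1} + q_{i-2} with p_{-2}=0, p_{-1}=1, q_{-2}=1, q_{-1}=0):
  i=0: a_0=10, p_0 = 10*1 + 0 = 10, q_0 = 10*0 + 1 = 1.
  i=1: a_1=5, p_1 = 5*10 + 1 = 51, q_1 = 5*1 + 0 = 5.
Check: 51^2 - 104*5^2 = 2601 - 2600 = 1, so (x, y) = (51, 5) solves the equation, and by the theorem it is the least positive solution.

(x, y) = (51, 5)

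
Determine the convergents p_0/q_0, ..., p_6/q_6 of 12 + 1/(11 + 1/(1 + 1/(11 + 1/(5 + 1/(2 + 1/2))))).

Using the convergent recurrence p_i = a_i*p_{i-1} + p_{i-2}, q_i = a_i*q_{i-1} + q_{i-2} with p_{-2}=0, p_{-1}=1, q_{-2}=1, q_{-1}=0:
  i=0: a_0=12, p_0 = 12*1 + 0 = 12, q_0 = 12*0 + 1 = 1.
  i=1: a_1=11, p_1 = 11*12 + 1 = 133, q_1 = 11*1 + 0 = 11.
  i=2: a_2=1, p_2 = 1*133 + 12 = 145, q_2 = 1*11 + 1 = 12.
  i=3: a_3=11, p_3 = 11*145 + 133 = 1728, q_3 = 11*12 + 11 = 143.
  i=4: a_4=5, p_4 = 5*1728 + 145 = 8785, q_4 = 5*143 + 12 = 727.
  i=5: a_5=2, p_5 = 2*8785 + 1728 = 19298, q_5 = 2*727 + 143 = 1597.
  i=6: a_6=2, p_6 = 2*19298 + 8785 = 47381, q_6 = 2*1597 + 727 = 3921.

12/1, 133/11, 145/12, 1728/143, 8785/727, 19298/1597, 47381/3921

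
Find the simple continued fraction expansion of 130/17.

[7; 1, 1, 1, 5]

Run the Euclidean algorithm on 130 and 17; the successive quotients are the partial quotients a_0, a_1, ... (each step inverts the fractional part left over by the previous one):
  130 = 7*17 + 11, so a_0 = 7.
  17 = 1*11 + 6, so a_1 = 1.
  11 = 1*6 + 5, so a_2 = 1.
  6 = 1*5 + 1, so a_3 = 1.
  5 = 5*1 + 0, so a_4 = 5.
The remainder reaches 0 after 5 divisions, so the expansion has 5 partial quotients, read off in order.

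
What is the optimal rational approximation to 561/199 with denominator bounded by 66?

172/61

Expand x = 561/199 as a continued fraction with the Euclidean algorithm:
  561 = 2*199 + 163, so a_0 = 2.
  199 = 1*163 + 36, so a_1 = 1.
  163 = 4*36 + 19, so a_2 = 4.
  36 = 1*19 + 17, so a_3 = 1.
  19 = 1*17 + 2, so a_4 = 1.
  17 = 8*2 + 1, so a_5 = 8.
  2 = 2*1 + 0, so a_6 = 2.
so x = [2; 1, 4, 1, 1, 8, 2].
Convergents (p_i = a_i*p_{i-1} + p_{i-2}, q_i = a_i*q_{i-1} + q_{i-2} with p_{-2}=0, p_{-1}=1, q_{-2}=1, q_{-1}=0), until the denominator exceeds 66:
  i=0: a_0=2, p_0 = 2*1 + 0 = 2, q_0 = 2*0 + 1 = 1.
  i=1: a_1=1, p_1 = 1*2 + 1 = 3, q_1 = 1*1 + 0 = 1.
  i=2: a_2=4, p_2 = 4*3 + 2 = 14, q_2 = 4*1 + 1 = 5.
  i=3: a_3=1, p_3 = 1*14 + 3 = 17, q_3 = 1*5 + 1 = 6.
  i=4: a_4=1, p_4 = 1*17 + 14 = 31, q_4 = 1*6 + 5 = 11.
  i=5: a_5=8, p_5 = 8*31 + 17 = 265, q_5 = 8*11 + 6 = 94.
q_5 = 94 > 66, so the last convergent with denominator <= 66 is p_4/q_4 = 31/11.
The closest fraction with denominator <= 66 is either p_4/q_4 or the intermediate fraction (k*p_4 + p_3)/(k*q_4 + q_3) with the largest k >= 1 whose denominator stays <= 66; these approach x as k grows, and every other convergent or intermediate fraction in range is farther away.
Largest k: floor((66 - q_3)/q_4) = floor((66 - 6)/11) = 5.
That gives (5*31 + 17)/(5*11 + 6) = 172/61.
Compare the errors: |x - 31/11| = |561*11 - 31*199|/(199*11) = 2/2189, and |x - 172/61| = |561*61 - 172*199|/(199*61) = 7/12139.
Cross-multiplying, 7*2189 = 15323 < 24278 = 2*12139, so 7/12139 is smaller: the intermediate fraction 172/61 is closer to x than 31/11.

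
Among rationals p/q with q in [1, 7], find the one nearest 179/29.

Expand x = 179/29 as a continued fraction with the Euclidean algorithm:
  179 = 6*29 + 5, so a_0 = 6.
  29 = 5*5 + 4, so a_1 = 5.
  5 = 1*4 + 1, so a_2 = 1.
  4 = 4*1 + 0, so a_3 = 4.
so x = [6; 5, 1, 4].
Convergents (p_i = a_i*p_{i-1} + p_{i-2}, q_i = a_i*q_{i-1} + q_{i-2} with p_{-2}=0, p_{-1}=1, q_{-2}=1, q_{-1}=0), until the denominator exceeds 7:
  i=0: a_0=6, p_0 = 6*1 + 0 = 6, q_0 = 6*0 + 1 = 1.
  i=1: a_1=5, p_1 = 5*6 + 1 = 31, q_1 = 5*1 + 0 = 5.
  i=2: a_2=1, p_2 = 1*31 + 6 = 37, q_2 = 1*5 + 1 = 6.
  i=3: a_3=4, p_3 = 4*37 + 31 = 179, q_3 = 4*6 + 5 = 29.
q_3 = 29 > 7, so the last convergent with denominator <= 7 is p_2/q_2 = 37/6.
The closest fraction with denominator <= 7 is either p_2/q_2 or the intermediate fraction (k*p_2 + p_1)/(k*q_2 + q_1) with the largest k >= 1 whose denominator stays <= 7; these approach x as k grows, and every other convergent or intermediate fraction in range is farther away.
Largest k: floor((7 - q_1)/q_2) = floor((7 - 5)/6) = 0.
Since k = 0, no intermediate fraction beyond p_2/q_2 has denominator <= 7, so the convergent 37/6 is the closest (its error is |179*6 - 37*29|/(29*6) = 1/174).

37/6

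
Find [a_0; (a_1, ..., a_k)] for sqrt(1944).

[44; (11, 88)]

Write x_i = (sqrt(1944) + m_i)/d_i with (m_0, d_0) = (0, 1). a_0 = floor(sqrt(1944)) = 44, since 44^2 = 1936 <= 1944 < 2025 = 45^2.
Iterate m_{i+1} = d_i*a_i - m_i, d_{i+1} = (1944 - m_{i+1}^2)/d_i, a_{i+1} = floor((a_0 + m_{i+1})/d_{i+1}):
  m_1 = 1*44 - 0 = 44, d_1 = (1944 - 44^2)/1 = 8/1 = 8, a_1 = floor((44 + 44)/8) = 11.
  m_2 = 8*11 - 44 = 44, d_2 = (1944 - 44^2)/8 = 8/8 = 1, a_2 = floor((44 + 44)/1) = 88.
  m_3 = 1*88 - 44 = 44, d_3 = (1944 - 44^2)/1 = 8/1 = 8: (m_3, d_3) = (m_1, d_1) = (44, 8), so from here the quotients repeat a_1, a_2; the period length is 2.
Hence the expansion of sqrt(1944) is a_0 = 44 followed by the repeating block 11, 88 (period 2).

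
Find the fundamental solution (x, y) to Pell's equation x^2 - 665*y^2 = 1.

(x, y) = (13719, 532)

First expand sqrt(665) as a continued fraction. With x_i = (sqrt(665) + m_i)/d_i and (m_0, d_0) = (0, 1): a_0 = floor(sqrt(665)) = 25, since 25^2 = 625 <= 665 < 676 = 26^2.
Iterate m_{i+1} = d_i*a_i - m_i, d_{i+1} = (665 - m_{i+1}^2)/d_i, a_{i+1} = floor((a_0 + m_{i+1})/d_{i+1}):
  m_1 = 1*25 - 0 = 25, d_1 = (665 - 25^2)/1 = 40/1 = 40, a_1 = floor((25 + 25)/40) = 1.
  m_2 = 40*1 - 25 = 15, d_2 = (665 - 15^2)/40 = 440/40 = 11, a_2 = floor((25 + 15)/11) = 3.
  m_3 = 11*3 - 15 = 18, d_3 = (665 - 18^2)/11 = 341/11 = 31, a_3 = floor((25 + 18)/31) = 1.
  m_4 = 31*1 - 18 = 13, d_4 = (665 - 13^2)/31 = 496/31 = 16, a_4 = floor((25 + 13)/16) = 2.
  m_5 = 16*2 - 13 = 19, d_5 = (665 - 19^2)/16 = 304/16 = 19, a_5 = floor((25 + 19)/19) = 2.
  m_6 = 19*2 - 19 = 19, d_6 = (665 - 19^2)/19 = 304/19 = 16, a_6 = floor((25 + 19)/16) = 2.
  m_7 = 16*2 - 19 = 13, d_7 = (665 - 13^2)/16 = 496/16 = 31, a_7 = floor((25 + 13)/31) = 1.
  m_8 = 31*1 - 13 = 18, d_8 = (665 - 18^2)/31 = 341/31 = 11, a_8 = floor((25 + 18)/11) = 3.
  m_9 = 11*3 - 18 = 15, d_9 = (665 - 15^2)/11 = 440/11 = 40, a_9 = floor((25 + 15)/40) = 1.
  m_10 = 40*1 - 15 = 25, d_10 = (665 - 25^2)/40 = 40/40 = 1, a_10 = floor((25 + 25)/1) = 50.
  m_11 = 1*50 - 25 = 25, d_11 = (665 - 25^2)/1 = 40/1 = 40: (m_11, d_11) = (m_1, d_1) = (25, 40), so from here the quotients repeat a_1, ..., a_10; the period length is 10.
So sqrt(665) = [25; (1, 3, 1, 2, 2, 2, 1, 3, 1, 50)] with period length k = 10.
k is even, so the fundamental solution of x^2 - 665y^2 = 1 is (p_{k-1}, q_{k-1}) = (p_9, q_9); compute convergents through index 9.
Convergents (p_i = a_i*p_{i-1} + p_{i-2}, q_i = a_i*q_{i-1} + q_{i-2} with p_{-2}=0, p_{-1}=1, q_{-2}=1, q_{-1}=0):
  i=0: a_0=25, p_0 = 25*1 + 0 = 25, q_0 = 25*0 + 1 = 1.
  i=1: a_1=1, p_1 = 1*25 + 1 = 26, q_1 = 1*1 + 0 = 1.
  i=2: a_2=3, p_2 = 3*26 + 25 = 103, q_2 = 3*1 + 1 = 4.
  i=3: a_3=1, p_3 = 1*103 + 26 = 129, q_3 = 1*4 + 1 = 5.
  i=4: a_4=2, p_4 = 2*129 + 103 = 361, q_4 = 2*5 + 4 = 14.
  i=5: a_5=2, p_5 = 2*361 + 129 = 851, q_5 = 2*14 + 5 = 33.
  i=6: a_6=2, p_6 = 2*851 + 361 = 2063, q_6 = 2*33 + 14 = 80.
  i=7: a_7=1, p_7 = 1*2063 + 851 = 2914, q_7 = 1*80 + 33 = 113.
  i=8: a_8=3, p_8 = 3*2914 + 2063 = 10805, q_8 = 3*113 + 80 = 419.
  i=9: a_9=1, p_9 = 1*10805 + 2914 = 13719, q_9 = 1*419 + 113 = 532.
Check: 13719^2 - 665*532^2 = 188210961 - 188210960 = 1, so (x, y) = (13719, 532) solves the equation, and by the theorem it is the least positive solution.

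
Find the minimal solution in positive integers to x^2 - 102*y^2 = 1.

First expand sqrt(102) as a continued fraction. With x_i = (sqrt(102) + m_i)/d_i and (m_0, d_0) = (0, 1): a_0 = floor(sqrt(102)) = 10, since 10^2 = 100 <= 102 < 121 = 11^2.
Iterate m_{i+1} = d_i*a_i - m_i, d_{i+1} = (102 - m_{i+1}^2)/d_i, a_{i+1} = floor((a_0 + m_{i+1})/d_{i+1}):
  m_1 = 1*10 - 0 = 10, d_1 = (102 - 10^2)/1 = 2/1 = 2, a_1 = floor((10 + 10)/2) = 10.
  m_2 = 2*10 - 10 = 10, d_2 = (102 - 10^2)/2 = 2/2 = 1, a_2 = floor((10 + 10)/1) = 20.
  m_3 = 1*20 - 10 = 10, d_3 = (102 - 10^2)/1 = 2/1 = 2: (m_3, d_3) = (m_1, d_1) = (10, 2), so from here the quotients repeat a_1, a_2; the period length is 2.
So sqrt(102) = [10; (10, 20)] with period length k = 2.
k is even, so the fundamental solution of x^2 - 102y^2 = 1 is (p_{k-1}, q_{k-1}) = (p_1, q_1); compute convergents through index 1.
Convergents (p_i = a_i*p_{i-1} + p_{i-2}, q_i = a_i*q_{i-1} + q_{i-2} with p_{-2}=0, p_{-1}=1, q_{-2}=1, q_{-1}=0):
  i=0: a_0=10, p_0 = 10*1 + 0 = 10, q_0 = 10*0 + 1 = 1.
  i=1: a_1=10, p_1 = 10*10 + 1 = 101, q_1 = 10*1 + 0 = 10.
Check: 101^2 - 102*10^2 = 10201 - 10200 = 1, so (x, y) = (101, 10) solves the equation, and by the theorem it is the least positive solution.

(x, y) = (101, 10)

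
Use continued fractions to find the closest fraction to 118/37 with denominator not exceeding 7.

Expand x = 118/37 as a continued fraction with the Euclidean algorithm:
  118 = 3*37 + 7, so a_0 = 3.
  37 = 5*7 + 2, so a_1 = 5.
  7 = 3*2 + 1, so a_2 = 3.
  2 = 2*1 + 0, so a_3 = 2.
so x = [3; 5, 3, 2].
Convergents (p_i = a_i*p_{i-1} + p_{i-2}, q_i = a_i*q_{i-1} + q_{i-2} with p_{-2}=0, p_{-1}=1, q_{-2}=1, q_{-1}=0), until the denominator exceeds 7:
  i=0: a_0=3, p_0 = 3*1 + 0 = 3, q_0 = 3*0 + 1 = 1.
  i=1: a_1=5, p_1 = 5*3 + 1 = 16, q_1 = 5*1 + 0 = 5.
  i=2: a_2=3, p_2 = 3*16 + 3 = 51, q_2 = 3*5 + 1 = 16.
q_2 = 16 > 7, so the last convergent with denominator <= 7 is p_1/q_1 = 16/5.
The closest fraction with denominator <= 7 is either p_1/q_1 or the intermediate fraction (k*p_1 + p_0)/(k*q_1 + q_0) with the largest k >= 1 whose denominator stays <= 7; these approach x as k grows, and every other convergent or intermediate fraction in range is farther away.
Largest k: floor((7 - q_0)/q_1) = floor((7 - 1)/5) = 1.
That gives (1*16 + 3)/(1*5 + 1) = 19/6.
Compare the errors: |x - 16/5| = |118*5 - 16*37|/(37*5) = 2/185, and |x - 19/6| = |118*6 - 19*37|/(37*6) = 5/222.
Cross-multiplying, 2*222 = 444 < 925 = 5*185, so 2/185 is smaller: the convergent 16/5 is closer to x than 19/6.

16/5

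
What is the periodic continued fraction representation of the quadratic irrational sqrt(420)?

Write x_i = (sqrt(420) + m_i)/d_i with (m_0, d_0) = (0, 1). a_0 = floor(sqrt(420)) = 20, since 20^2 = 400 <= 420 < 441 = 21^2.
Iterate m_{i+1} = d_i*a_i - m_i, d_{i+1} = (420 - m_{i+1}^2)/d_i, a_{i+1} = floor((a_0 + m_{i+1})/d_{i+1}):
  m_1 = 1*20 - 0 = 20, d_1 = (420 - 20^2)/1 = 20/1 = 20, a_1 = floor((20 + 20)/20) = 2.
  m_2 = 20*2 - 20 = 20, d_2 = (420 - 20^2)/20 = 20/20 = 1, a_2 = floor((20 + 20)/1) = 40.
  m_3 = 1*40 - 20 = 20, d_3 = (420 - 20^2)/1 = 20/1 = 20: (m_3, d_3) = (m_1, d_1) = (20, 20), so from here the quotients repeat a_1, a_2; the period length is 2.
Hence the expansion of sqrt(420) is a_0 = 20 followed by the repeating block 2, 40 (period 2).

[20; (2, 40)]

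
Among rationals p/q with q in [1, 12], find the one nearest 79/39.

Expand x = 79/39 as a continued fraction with the Euclidean algorithm:
  79 = 2*39 + 1, so a_0 = 2.
  39 = 39*1 + 0, so a_1 = 39.
so x = [2; 39].
Convergents (p_i = a_i*p_{i-1} + p_{i-2}, q_i = a_i*q_{i-1} + q_{i-2} with p_{-2}=0, p_{-1}=1, q_{-2}=1, q_{-1}=0), until the denominator exceeds 12:
  i=0: a_0=2, p_0 = 2*1 + 0 = 2, q_0 = 2*0 + 1 = 1.
  i=1: a_1=39, p_1 = 39*2 + 1 = 79, q_1 = 39*1 + 0 = 39.
q_1 = 39 > 12, so the last convergent with denominator <= 12 is p_0/q_0 = 2/1.
The closest fraction with denominator <= 12 is either p_0/q_0 or the intermediate fraction (k*p_0 + p_{-1})/(k*q_0 + q_{-1}) with the largest k >= 1 whose denominator stays <= 12; these approach x as k grows, and every other convergent or intermediate fraction in range is farther away.
Largest k: floor((12 - q_{-1})/q_0) = floor((12 - 0)/1) = 12 (using the seeds p_{-1} = 1, q_{-1} = 0).
That gives (12*2 + 1)/(12*1 + 0) = 25/12.
Compare the errors: |x - 2/1| = |79*1 - 2*39|/(39*1) = 1/39, and |x - 25/12| = |79*12 - 25*39|/(39*12) = 27/468.
Cross-multiplying, 1*468 = 468 < 1053 = 27*39, so 1/39 is smaller: the convergent 2/1 is closer to x than 25/12.

2/1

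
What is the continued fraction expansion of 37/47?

Run the Euclidean algorithm on 37 and 47; the successive quotients are the partial quotients a_0, a_1, ... (each step inverts the fractional part left over by the previous one):
  37 = 0*47 + 37, so a_0 = 0.
  47 = 1*37 + 10, so a_1 = 1.
  37 = 3*10 + 7, so a_2 = 3.
  10 = 1*7 + 3, so a_3 = 1.
  7 = 2*3 + 1, so a_4 = 2.
  3 = 3*1 + 0, so a_5 = 3.
The remainder reaches 0 after 6 divisions, so the expansion has 6 partial quotients, read off in order.

[0; 1, 3, 1, 2, 3]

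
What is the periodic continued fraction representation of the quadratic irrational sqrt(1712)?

Write x_i = (sqrt(1712) + m_i)/d_i with (m_0, d_0) = (0, 1). a_0 = floor(sqrt(1712)) = 41, since 41^2 = 1681 <= 1712 < 1764 = 42^2.
Iterate m_{i+1} = d_i*a_i - m_i, d_{i+1} = (1712 - m_{i+1}^2)/d_i, a_{i+1} = floor((a_0 + m_{i+1})/d_{i+1}):
  m_1 = 1*41 - 0 = 41, d_1 = (1712 - 41^2)/1 = 31/1 = 31, a_1 = floor((41 + 41)/31) = 2.
  m_2 = 31*2 - 41 = 21, d_2 = (1712 - 21^2)/31 = 1271/31 = 41, a_2 = floor((41 + 21)/41) = 1.
  m_3 = 41*1 - 21 = 20, d_3 = (1712 - 20^2)/41 = 1312/41 = 32, a_3 = floor((41 + 20)/32) = 1.
  m_4 = 32*1 - 20 = 12, d_4 = (1712 - 12^2)/32 = 1568/32 = 49, a_4 = floor((41 + 12)/49) = 1.
  m_5 = 49*1 - 12 = 37, d_5 = (1712 - 37^2)/49 = 343/49 = 7, a_5 = floor((41 + 37)/7) = 11.
  m_6 = 7*11 - 37 = 40, d_6 = (1712 - 40^2)/7 = 112/7 = 16, a_6 = floor((41 + 40)/16) = 5.
  m_7 = 16*5 - 40 = 40, d_7 = (1712 - 40^2)/16 = 112/16 = 7, a_7 = floor((41 + 40)/7) = 11.
  m_8 = 7*11 - 40 = 37, d_8 = (1712 - 37^2)/7 = 343/7 = 49, a_8 = floor((41 + 37)/49) = 1.
  m_9 = 49*1 - 37 = 12, d_9 = (1712 - 12^2)/49 = 1568/49 = 32, a_9 = floor((41 + 12)/32) = 1.
  m_10 = 32*1 - 12 = 20, d_10 = (1712 - 20^2)/32 = 1312/32 = 41, a_10 = floor((41 + 20)/41) = 1.
  m_11 = 41*1 - 20 = 21, d_11 = (1712 - 21^2)/41 = 1271/41 = 31, a_11 = floor((41 + 21)/31) = 2.
  m_12 = 31*2 - 21 = 41, d_12 = (1712 - 41^2)/31 = 31/31 = 1, a_12 = floor((41 + 41)/1) = 82.
  m_13 = 1*82 - 41 = 41, d_13 = (1712 - 41^2)/1 = 31/1 = 31: (m_13, d_13) = (m_1, d_1) = (41, 31), so from here the quotients repeat a_1, ..., a_12; the period length is 12.
Hence the expansion of sqrt(1712) is a_0 = 41 followed by the repeating block 2, 1, 1, 1, 11, 5, 11, 1, 1, 1, 2, 82 (period 12).

[41; (2, 1, 1, 1, 11, 5, 11, 1, 1, 1, 2, 82)]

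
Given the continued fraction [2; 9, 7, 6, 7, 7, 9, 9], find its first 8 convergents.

Using the convergent recurrence p_i = a_i*p_{i-1} + p_{i-2}, q_i = a_i*q_{i-1} + q_{i-2} with p_{-2}=0, p_{-1}=1, q_{-2}=1, q_{-1}=0:
  i=0: a_0=2, p_0 = 2*1 + 0 = 2, q_0 = 2*0 + 1 = 1.
  i=1: a_1=9, p_1 = 9*2 + 1 = 19, q_1 = 9*1 + 0 = 9.
  i=2: a_2=7, p_2 = 7*19 + 2 = 135, q_2 = 7*9 + 1 = 64.
  i=3: a_3=6, p_3 = 6*135 + 19 = 829, q_3 = 6*64 + 9 = 393.
  i=4: a_4=7, p_4 = 7*829 + 135 = 5938, q_4 = 7*393 + 64 = 2815.
  i=5: a_5=7, p_5 = 7*5938 + 829 = 42395, q_5 = 7*2815 + 393 = 20098.
  i=6: a_6=9, p_6 = 9*42395 + 5938 = 387493, q_6 = 9*20098 + 2815 = 183697.
  i=7: a_7=9, p_7 = 9*387493 + 42395 = 3529832, q_7 = 9*183697 + 20098 = 1673371.

2/1, 19/9, 135/64, 829/393, 5938/2815, 42395/20098, 387493/183697, 3529832/1673371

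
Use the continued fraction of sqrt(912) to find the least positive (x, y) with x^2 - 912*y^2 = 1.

(x, y) = (151, 5)

First expand sqrt(912) as a continued fraction. With x_i = (sqrt(912) + m_i)/d_i and (m_0, d_0) = (0, 1): a_0 = floor(sqrt(912)) = 30, since 30^2 = 900 <= 912 < 961 = 31^2.
Iterate m_{i+1} = d_i*a_i - m_i, d_{i+1} = (912 - m_{i+1}^2)/d_i, a_{i+1} = floor((a_0 + m_{i+1})/d_{i+1}):
  m_1 = 1*30 - 0 = 30, d_1 = (912 - 30^2)/1 = 12/1 = 12, a_1 = floor((30 + 30)/12) = 5.
  m_2 = 12*5 - 30 = 30, d_2 = (912 - 30^2)/12 = 12/12 = 1, a_2 = floor((30 + 30)/1) = 60.
  m_3 = 1*60 - 30 = 30, d_3 = (912 - 30^2)/1 = 12/1 = 12: (m_3, d_3) = (m_1, d_1) = (30, 12), so from here the quotients repeat a_1, a_2; the period length is 2.
So sqrt(912) = [30; (5, 60)] with period length k = 2.
k is even, so the fundamental solution of x^2 - 912y^2 = 1 is (p_{k-1}, q_{k-1}) = (p_1, q_1); compute convergents through index 1.
Convergents (p_i = a_i*p_{i-1} + p_{i-2}, q_i = a_i*q_{i-1} + q_{i-2} with p_{-2}=0, p_{-1}=1, q_{-2}=1, q_{-1}=0):
  i=0: a_0=30, p_0 = 30*1 + 0 = 30, q_0 = 30*0 + 1 = 1.
  i=1: a_1=5, p_1 = 5*30 + 1 = 151, q_1 = 5*1 + 0 = 5.
Check: 151^2 - 912*5^2 = 22801 - 22800 = 1, so (x, y) = (151, 5) solves the equation, and by the theorem it is the least positive solution.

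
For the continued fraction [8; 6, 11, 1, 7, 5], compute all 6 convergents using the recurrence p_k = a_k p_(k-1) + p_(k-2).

Using the convergent recurrence p_i = a_i*p_{i-1} + p_{i-2}, q_i = a_i*q_{i-1} + q_{i-2} with p_{-2}=0, p_{-1}=1, q_{-2}=1, q_{-1}=0:
  i=0: a_0=8, p_0 = 8*1 + 0 = 8, q_0 = 8*0 + 1 = 1.
  i=1: a_1=6, p_1 = 6*8 + 1 = 49, q_1 = 6*1 + 0 = 6.
  i=2: a_2=11, p_2 = 11*49 + 8 = 547, q_2 = 11*6 + 1 = 67.
  i=3: a_3=1, p_3 = 1*547 + 49 = 596, q_3 = 1*67 + 6 = 73.
  i=4: a_4=7, p_4 = 7*596 + 547 = 4719, q_4 = 7*73 + 67 = 578.
  i=5: a_5=5, p_5 = 5*4719 + 596 = 24191, q_5 = 5*578 + 73 = 2963.

8/1, 49/6, 547/67, 596/73, 4719/578, 24191/2963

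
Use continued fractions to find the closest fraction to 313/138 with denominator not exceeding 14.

Expand x = 313/138 as a continued fraction with the Euclidean algorithm:
  313 = 2*138 + 37, so a_0 = 2.
  138 = 3*37 + 27, so a_1 = 3.
  37 = 1*27 + 10, so a_2 = 1.
  27 = 2*10 + 7, so a_3 = 2.
  10 = 1*7 + 3, so a_4 = 1.
  7 = 2*3 + 1, so a_5 = 2.
  3 = 3*1 + 0, so a_6 = 3.
so x = [2; 3, 1, 2, 1, 2, 3].
Convergents (p_i = a_i*p_{i-1} + p_{i-2}, q_i = a_i*q_{i-1} + q_{i-2} with p_{-2}=0, p_{-1}=1, q_{-2}=1, q_{-1}=0), until the denominator exceeds 14:
  i=0: a_0=2, p_0 = 2*1 + 0 = 2, q_0 = 2*0 + 1 = 1.
  i=1: a_1=3, p_1 = 3*2 + 1 = 7, q_1 = 3*1 + 0 = 3.
  i=2: a_2=1, p_2 = 1*7 + 2 = 9, q_2 = 1*3 + 1 = 4.
  i=3: a_3=2, p_3 = 2*9 + 7 = 25, q_3 = 2*4 + 3 = 11.
  i=4: a_4=1, p_4 = 1*25 + 9 = 34, q_4 = 1*11 + 4 = 15.
q_4 = 15 > 14, so the last convergent with denominator <= 14 is p_3/q_3 = 25/11.
The closest fraction with denominator <= 14 is either p_3/q_3 or the intermediate fraction (k*p_3 + p_2)/(k*q_3 + q_2) with the largest k >= 1 whose denominator stays <= 14; these approach x as k grows, and every other convergent or intermediate fraction in range is farther away.
Largest k: floor((14 - q_2)/q_3) = floor((14 - 4)/11) = 0.
Since k = 0, no intermediate fraction beyond p_3/q_3 has denominator <= 14, so the convergent 25/11 is the closest (its error is |313*11 - 25*138|/(138*11) = 7/1518).

25/11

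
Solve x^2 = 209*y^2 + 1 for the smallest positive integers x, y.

(x, y) = (46551, 3220)

First expand sqrt(209) as a continued fraction. With x_i = (sqrt(209) + m_i)/d_i and (m_0, d_0) = (0, 1): a_0 = floor(sqrt(209)) = 14, since 14^2 = 196 <= 209 < 225 = 15^2.
Iterate m_{i+1} = d_i*a_i - m_i, d_{i+1} = (209 - m_{i+1}^2)/d_i, a_{i+1} = floor((a_0 + m_{i+1})/d_{i+1}):
  m_1 = 1*14 - 0 = 14, d_1 = (209 - 14^2)/1 = 13/1 = 13, a_1 = floor((14 + 14)/13) = 2.
  m_2 = 13*2 - 14 = 12, d_2 = (209 - 12^2)/13 = 65/13 = 5, a_2 = floor((14 + 12)/5) = 5.
  m_3 = 5*5 - 12 = 13, d_3 = (209 - 13^2)/5 = 40/5 = 8, a_3 = floor((14 + 13)/8) = 3.
  m_4 = 8*3 - 13 = 11, d_4 = (209 - 11^2)/8 = 88/8 = 11, a_4 = floor((14 + 11)/11) = 2.
  m_5 = 11*2 - 11 = 11, d_5 = (209 - 11^2)/11 = 88/11 = 8, a_5 = floor((14 + 11)/8) = 3.
  m_6 = 8*3 - 11 = 13, d_6 = (209 - 13^2)/8 = 40/8 = 5, a_6 = floor((14 + 13)/5) = 5.
  m_7 = 5*5 - 13 = 12, d_7 = (209 - 12^2)/5 = 65/5 = 13, a_7 = floor((14 + 12)/13) = 2.
  m_8 = 13*2 - 12 = 14, d_8 = (209 - 14^2)/13 = 13/13 = 1, a_8 = floor((14 + 14)/1) = 28.
  m_9 = 1*28 - 14 = 14, d_9 = (209 - 14^2)/1 = 13/1 = 13: (m_9, d_9) = (m_1, d_1) = (14, 13), so from here the quotients repeat a_1, ..., a_8; the period length is 8.
So sqrt(209) = [14; (2, 5, 3, 2, 3, 5, 2, 28)] with period length k = 8.
k is even, so the fundamental solution of x^2 - 209y^2 = 1 is (p_{k-1}, q_{k-1}) = (p_7, q_7); compute convergents through index 7.
Convergents (p_i = a_i*p_{i-1} + p_{i-2}, q_i = a_i*q_{i-1} + q_{i-2} with p_{-2}=0, p_{-1}=1, q_{-2}=1, q_{-1}=0):
  i=0: a_0=14, p_0 = 14*1 + 0 = 14, q_0 = 14*0 + 1 = 1.
  i=1: a_1=2, p_1 = 2*14 + 1 = 29, q_1 = 2*1 + 0 = 2.
  i=2: a_2=5, p_2 = 5*29 + 14 = 159, q_2 = 5*2 + 1 = 11.
  i=3: a_3=3, p_3 = 3*159 + 29 = 506, q_3 = 3*11 + 2 = 35.
  i=4: a_4=2, p_4 = 2*506 + 159 = 1171, q_4 = 2*35 + 11 = 81.
  i=5: a_5=3, p_5 = 3*1171 + 506 = 4019, q_5 = 3*81 + 35 = 278.
  i=6: a_6=5, p_6 = 5*4019 + 1171 = 21266, q_6 = 5*278 + 81 = 1471.
  i=7: a_7=2, p_7 = 2*21266 + 4019 = 46551, q_7 = 2*1471 + 278 = 3220.
Check: 46551^2 - 209*3220^2 = 2166995601 - 2166995600 = 1, so (x, y) = (46551, 3220) solves the equation, and by the theorem it is the least positive solution.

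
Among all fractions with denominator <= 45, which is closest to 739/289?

110/43

Expand x = 739/289 as a continued fraction with the Euclidean algorithm:
  739 = 2*289 + 161, so a_0 = 2.
  289 = 1*161 + 128, so a_1 = 1.
  161 = 1*128 + 33, so a_2 = 1.
  128 = 3*33 + 29, so a_3 = 3.
  33 = 1*29 + 4, so a_4 = 1.
  29 = 7*4 + 1, so a_5 = 7.
  4 = 4*1 + 0, so a_6 = 4.
so x = [2; 1, 1, 3, 1, 7, 4].
Convergents (p_i = a_i*p_{i-1} + p_{i-2}, q_i = a_i*q_{i-1} + q_{i-2} with p_{-2}=0, p_{-1}=1, q_{-2}=1, q_{-1}=0), until the denominator exceeds 45:
  i=0: a_0=2, p_0 = 2*1 + 0 = 2, q_0 = 2*0 + 1 = 1.
  i=1: a_1=1, p_1 = 1*2 + 1 = 3, q_1 = 1*1 + 0 = 1.
  i=2: a_2=1, p_2 = 1*3 + 2 = 5, q_2 = 1*1 + 1 = 2.
  i=3: a_3=3, p_3 = 3*5 + 3 = 18, q_3 = 3*2 + 1 = 7.
  i=4: a_4=1, p_4 = 1*18 + 5 = 23, q_4 = 1*7 + 2 = 9.
  i=5: a_5=7, p_5 = 7*23 + 18 = 179, q_5 = 7*9 + 7 = 70.
q_5 = 70 > 45, so the last convergent with denominator <= 45 is p_4/q_4 = 23/9.
The closest fraction with denominator <= 45 is either p_4/q_4 or the intermediate fraction (k*p_4 + p_3)/(k*q_4 + q_3) with the largest k >= 1 whose denominator stays <= 45; these approach x as k grows, and every other convergent or intermediate fraction in range is farther away.
Largest k: floor((45 - q_3)/q_4) = floor((45 - 7)/9) = 4.
That gives (4*23 + 18)/(4*9 + 7) = 110/43.
Compare the errors: |x - 23/9| = |739*9 - 23*289|/(289*9) = 4/2601, and |x - 110/43| = |739*43 - 110*289|/(289*43) = 13/12427.
Cross-multiplying, 13*2601 = 33813 < 49708 = 4*12427, so 13/12427 is smaller: the intermediate fraction 110/43 is closer to x than 23/9.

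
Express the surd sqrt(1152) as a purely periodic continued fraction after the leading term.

[33; (1, 15, 1, 66)]

Write x_i = (sqrt(1152) + m_i)/d_i with (m_0, d_0) = (0, 1). a_0 = floor(sqrt(1152)) = 33, since 33^2 = 1089 <= 1152 < 1156 = 34^2.
Iterate m_{i+1} = d_i*a_i - m_i, d_{i+1} = (1152 - m_{i+1}^2)/d_i, a_{i+1} = floor((a_0 + m_{i+1})/d_{i+1}):
  m_1 = 1*33 - 0 = 33, d_1 = (1152 - 33^2)/1 = 63/1 = 63, a_1 = floor((33 + 33)/63) = 1.
  m_2 = 63*1 - 33 = 30, d_2 = (1152 - 30^2)/63 = 252/63 = 4, a_2 = floor((33 + 30)/4) = 15.
  m_3 = 4*15 - 30 = 30, d_3 = (1152 - 30^2)/4 = 252/4 = 63, a_3 = floor((33 + 30)/63) = 1.
  m_4 = 63*1 - 30 = 33, d_4 = (1152 - 33^2)/63 = 63/63 = 1, a_4 = floor((33 + 33)/1) = 66.
  m_5 = 1*66 - 33 = 33, d_5 = (1152 - 33^2)/1 = 63/1 = 63: (m_5, d_5) = (m_1, d_1) = (33, 63), so from here the quotients repeat a_1, ..., a_4; the period length is 4.
Hence the expansion of sqrt(1152) is a_0 = 33 followed by the repeating block 1, 15, 1, 66 (period 4).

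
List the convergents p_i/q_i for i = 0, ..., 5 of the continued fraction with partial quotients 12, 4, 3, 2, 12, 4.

Using the convergent recurrence p_i = a_i*p_{i-1} + p_{i-2}, q_i = a_i*q_{i-1} + q_{i-2} with p_{-2}=0, p_{-1}=1, q_{-2}=1, q_{-1}=0:
  i=0: a_0=12, p_0 = 12*1 + 0 = 12, q_0 = 12*0 + 1 = 1.
  i=1: a_1=4, p_1 = 4*12 + 1 = 49, q_1 = 4*1 + 0 = 4.
  i=2: a_2=3, p_2 = 3*49 + 12 = 159, q_2 = 3*4 + 1 = 13.
  i=3: a_3=2, p_3 = 2*159 + 49 = 367, q_3 = 2*13 + 4 = 30.
  i=4: a_4=12, p_4 = 12*367 + 159 = 4563, q_4 = 12*30 + 13 = 373.
  i=5: a_5=4, p_5 = 4*4563 + 367 = 18619, q_5 = 4*373 + 30 = 1522.

12/1, 49/4, 159/13, 367/30, 4563/373, 18619/1522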